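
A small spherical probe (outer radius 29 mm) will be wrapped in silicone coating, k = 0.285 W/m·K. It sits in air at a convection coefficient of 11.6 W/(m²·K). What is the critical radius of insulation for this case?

For a sphere r_cr = 2k/h = 2×0.285/11.6
r_cr = 49.1 mm; since the bare radius (29 mm) is below r_cr, adding a thin layer of insulation will *increase* heat loss.

r_cr ≈ 49.1 mm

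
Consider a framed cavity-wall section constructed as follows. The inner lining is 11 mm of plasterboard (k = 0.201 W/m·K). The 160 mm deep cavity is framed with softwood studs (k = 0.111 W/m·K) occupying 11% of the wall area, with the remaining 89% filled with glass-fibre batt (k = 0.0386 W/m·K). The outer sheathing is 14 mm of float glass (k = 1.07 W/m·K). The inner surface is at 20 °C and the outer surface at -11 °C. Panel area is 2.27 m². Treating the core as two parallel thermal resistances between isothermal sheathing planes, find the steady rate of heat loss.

Sheathing layers in series; stud and cavity paths in parallel between them.
R_inner = 0.011/(0.201×2.27) = 0.02411 K/W
R_stud  = 0.16/(0.111×0.11×2.27) = 5.773 K/W
R_cav   = 0.16/(0.0386×0.89×2.27) = 2.052 K/W
1/R_core = 1/R_stud + 1/R_cav → R_core = 1.514 K/W
R_outer = 0.014/(1.07×2.27) = 0.005764 K/W
R_total = 1.544 K/W
Q = ΔT/R_total = 31/1.544

Q ≈ 20.1 W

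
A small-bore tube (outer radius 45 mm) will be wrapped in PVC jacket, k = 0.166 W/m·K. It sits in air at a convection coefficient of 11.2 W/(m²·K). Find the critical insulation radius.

r_cr ≈ 14.8 mm

For a cylinder r_cr = k/h = 0.166/11.2
r_cr = 14.8 mm; since the bare radius (45 mm) is above r_cr, any added insulation will reduce heat loss.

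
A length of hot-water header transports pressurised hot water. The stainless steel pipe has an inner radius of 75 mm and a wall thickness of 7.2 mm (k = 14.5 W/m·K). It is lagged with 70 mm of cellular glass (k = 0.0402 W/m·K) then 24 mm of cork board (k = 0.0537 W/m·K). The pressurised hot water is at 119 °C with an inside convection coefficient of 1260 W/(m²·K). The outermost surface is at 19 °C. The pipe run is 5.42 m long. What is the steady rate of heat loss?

Treating each annulus and film as a series resistance:
R_inner film = 1/(h_i·2πr₁L) = 1/(1260×2π×0.075×5.42) = 3.107×10^-4 K/W
R_stainless steel pipe wall = ln(82.2/75)/(2π×14.5×5.42) = 1.856×10^-4 K/W
R_cellular glass = ln(152.2/82.2)/(2π×0.0402×5.42) = 0.45 K/W
R_cork board = ln(176.2/152.2)/(2π×0.0537×5.42) = 0.08007 K/W
R_total = 0.5306 K/W
Q = ΔT/R_total = 100/0.5306

Q ≈ 188 W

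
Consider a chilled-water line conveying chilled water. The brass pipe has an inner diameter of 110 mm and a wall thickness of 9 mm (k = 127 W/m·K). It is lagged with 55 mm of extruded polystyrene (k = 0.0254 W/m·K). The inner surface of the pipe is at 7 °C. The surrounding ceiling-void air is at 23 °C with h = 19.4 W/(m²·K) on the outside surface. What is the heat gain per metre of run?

Radial resistances (cylindrical: R_cond = ln(r_o/r_i)/(2πkL), R_conv = 1/(h·2πrL)):
R_brass pipe wall = ln(64/55)/(2π×127×1) = 1.899×10^-4 K/W
R_extruded polystyrene = ln(119/64)/(2π×0.0254×1) = 3.886 K/W
R_outer film = 1/(h_o·2πr_oL) = 1/(19.4×2π×0.119×1) = 0.06894 K/W
R_total = 3.956 K/W
Q = ΔT/R_total = 16/3.956

q′ ≈ 4.04 W/m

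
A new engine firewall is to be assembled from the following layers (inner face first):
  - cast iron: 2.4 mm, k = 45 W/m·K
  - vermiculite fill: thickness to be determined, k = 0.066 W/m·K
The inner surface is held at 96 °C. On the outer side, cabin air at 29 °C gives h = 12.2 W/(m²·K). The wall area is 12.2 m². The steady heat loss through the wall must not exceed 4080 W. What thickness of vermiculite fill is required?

Treating each layer as a thermal resistance in series:
R_cast iron = L/(kA) = 0.0024/(45×12.2) = 4.372×10^-6 K/W
R_outer film = 1/(h_o·A) = 1/(12.2×12.2) = 0.006719 K/W
Sum of the known resistances R_other = 0.006723 K/W
Required total resistance R_tot = ΔT/Q_allow = 67/4080 = 0.01642 K/W
R_vermiculite fill = R_tot − R_other = 0.009699 K/W
L = R·k·A = 0.009699×0.066×12.2

L ≈ 7.81 mm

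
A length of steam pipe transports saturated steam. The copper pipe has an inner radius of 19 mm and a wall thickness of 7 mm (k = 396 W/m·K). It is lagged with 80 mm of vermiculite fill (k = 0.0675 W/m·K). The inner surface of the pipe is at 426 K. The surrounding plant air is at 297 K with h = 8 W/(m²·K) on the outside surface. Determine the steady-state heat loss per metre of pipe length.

Cylindrical conduction, so R = ln(r₂/r₁)/(2πkL) per layer, in series:
R_copper pipe wall = ln(26/19)/(2π×396×1) = 1.261×10^-4 K/W
R_vermiculite fill = ln(106/26)/(2π×0.0675×1) = 3.314 K/W
R_outer film = 1/(h_o·2πr_oL) = 1/(8×2π×0.106×1) = 0.1877 K/W
R_total = 3.501 K/W
Q = ΔT/R_total = 129/3.501

q′ ≈ 36.8 W/m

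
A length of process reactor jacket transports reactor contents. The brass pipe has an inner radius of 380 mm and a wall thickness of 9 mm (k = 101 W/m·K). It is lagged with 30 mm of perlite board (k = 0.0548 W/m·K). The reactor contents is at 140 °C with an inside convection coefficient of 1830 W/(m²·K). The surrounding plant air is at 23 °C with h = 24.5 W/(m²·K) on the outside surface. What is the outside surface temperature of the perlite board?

For a radial system each layer contributes R = ln(r_out/r_in)/(2πkL); films add R = 1/(hA).
R_inner film = 1/(h_i·2πr₁L) = 1/(1830×2π×0.38×1) = 2.289×10^-4 K/W
R_brass pipe wall = ln(389/380)/(2π×101×1) = 3.689×10^-5 K/W
R_perlite board = ln(419/389)/(2π×0.0548×1) = 0.2158 K/W
R_outer film = 1/(h_o·2πr_oL) = 1/(24.5×2π×0.419×1) = 0.0155 K/W
R_total = 0.2315 K/W
Q = ΔT/R_total = 117/0.2315
Q = 505 W/m
T_interface = T_inner − Q·ΣR(inner→interface) = 140 − 505×0.216

T ≈ 30.8 °C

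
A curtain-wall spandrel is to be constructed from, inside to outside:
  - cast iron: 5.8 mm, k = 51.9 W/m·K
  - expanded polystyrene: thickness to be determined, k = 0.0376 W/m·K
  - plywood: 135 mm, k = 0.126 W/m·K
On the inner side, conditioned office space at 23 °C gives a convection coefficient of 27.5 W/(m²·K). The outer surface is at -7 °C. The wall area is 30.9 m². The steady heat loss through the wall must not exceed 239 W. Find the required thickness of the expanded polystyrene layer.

Thermal resistances in series:
R_inner film = 1/(h_i·A) = 1/(27.5×30.9) = 0.001177 K/W
R_cast iron = L/(kA) = 0.0058/(51.9×30.9) = 3.617×10^-6 K/W
R_plywood = L/(kA) = 0.135/(0.126×30.9) = 0.03467 K/W
Sum of the known resistances R_other = 0.03585 K/W
Required total resistance R_tot = ΔT/Q_allow = 30/239 = 0.1255 K/W
R_expanded polystyrene = R_tot − R_other = 0.08967 K/W
L = R·k·A = 0.08967×0.0376×30.9

L ≈ 104 mm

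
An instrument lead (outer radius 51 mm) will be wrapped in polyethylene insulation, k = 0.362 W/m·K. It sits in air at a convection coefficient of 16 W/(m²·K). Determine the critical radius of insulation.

r_cr ≈ 22.6 mm

For a cylinder r_cr = k/h = 0.362/16
r_cr = 22.6 mm; since the bare radius (51 mm) is above r_cr, any added insulation will reduce heat loss.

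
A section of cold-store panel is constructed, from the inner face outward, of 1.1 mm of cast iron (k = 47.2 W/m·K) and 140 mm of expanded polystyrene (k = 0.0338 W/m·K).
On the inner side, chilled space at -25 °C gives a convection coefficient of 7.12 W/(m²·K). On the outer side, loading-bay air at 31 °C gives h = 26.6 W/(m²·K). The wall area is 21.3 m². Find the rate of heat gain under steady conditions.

Q ≈ 276 W

Series thermal resistances:
R_inner film = 1/(h_i·A) = 1/(7.12×21.3) = 0.006594 K/W
R_cast iron = L/(kA) = 0.0011/(47.2×21.3) = 1.094×10^-6 K/W
R_expanded polystyrene = L/(kA) = 0.14/(0.0338×21.3) = 0.1945 K/W
R_outer film = 1/(h_o·A) = 1/(26.6×21.3) = 0.001765 K/W
R_total = 0.2028 K/W
Q = ΔT / R_total = 56 / 0.2028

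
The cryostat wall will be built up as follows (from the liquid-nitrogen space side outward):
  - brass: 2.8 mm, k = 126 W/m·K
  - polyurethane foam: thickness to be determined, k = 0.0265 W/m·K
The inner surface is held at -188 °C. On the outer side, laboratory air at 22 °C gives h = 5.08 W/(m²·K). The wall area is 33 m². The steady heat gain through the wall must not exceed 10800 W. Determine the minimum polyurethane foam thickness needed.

L ≈ 11.8 mm

Series thermal resistances:
R_brass = L/(kA) = 0.0028/(126×33) = 6.734×10^-7 K/W
R_outer film = 1/(h_o·A) = 1/(5.08×33) = 0.005965 K/W
Sum of the known resistances R_other = 0.005966 K/W
Required total resistance R_tot = ΔT/Q_allow = 210/10800 = 0.01944 K/W
R_polyurethane foam = R_tot − R_other = 0.01348 K/W
L = R·k·A = 0.01348×0.0265×33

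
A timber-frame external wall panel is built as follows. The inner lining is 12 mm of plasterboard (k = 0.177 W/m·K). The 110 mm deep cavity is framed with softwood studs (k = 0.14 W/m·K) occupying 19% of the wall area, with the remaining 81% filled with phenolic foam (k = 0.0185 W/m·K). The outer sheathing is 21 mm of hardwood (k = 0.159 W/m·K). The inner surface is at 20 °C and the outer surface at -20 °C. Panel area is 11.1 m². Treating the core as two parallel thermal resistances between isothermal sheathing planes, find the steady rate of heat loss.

Sheathing layers in series; stud and cavity paths in parallel between them.
R_inner = 0.012/(0.177×11.1) = 0.006108 K/W
R_stud  = 0.11/(0.14×0.19×11.1) = 0.3726 K/W
R_cav   = 0.11/(0.0185×0.81×11.1) = 0.6613 K/W
1/R_core = 1/R_stud + 1/R_cav → R_core = 0.2383 K/W
R_outer = 0.021/(0.159×11.1) = 0.0119 K/W
R_total = 0.2563 K/W
Q = ΔT/R_total = 40/0.2563

Q ≈ 156 W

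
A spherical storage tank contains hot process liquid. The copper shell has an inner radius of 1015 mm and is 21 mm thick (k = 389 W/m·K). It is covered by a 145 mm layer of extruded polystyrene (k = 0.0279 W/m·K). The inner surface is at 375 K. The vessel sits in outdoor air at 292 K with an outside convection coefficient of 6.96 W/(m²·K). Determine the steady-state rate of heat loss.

For a spherical shell R = (1/r₁ − 1/r₂)/(4πk); film R = 1/(h·4πr²). In series:
R_copper shell = (1/1.015 − 1/1.036)/(4π×389) = 4.085×10^-6 K/W
R_extruded polystyrene = (1/1.036 − 1/1.181)/(4π×0.0279) = 0.338 K/W
R_outer film = 1/(h·4πr_o²) = 1/(6.96×4π×1.181²) = 0.008197 K/W
R_total = 0.3462 K/W
Q = ΔT/R_total = 83/0.3462

Q ≈ 240 W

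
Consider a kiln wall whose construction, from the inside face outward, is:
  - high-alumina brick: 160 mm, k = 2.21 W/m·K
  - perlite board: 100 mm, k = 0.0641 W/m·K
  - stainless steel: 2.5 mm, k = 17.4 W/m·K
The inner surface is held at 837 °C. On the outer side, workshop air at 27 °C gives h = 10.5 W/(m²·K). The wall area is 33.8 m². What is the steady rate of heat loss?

Model the wall as resistances in series:
R_high-alumina brick = L/(kA) = 0.16/(2.21×33.8) = 0.002142 K/W
R_perlite board = L/(kA) = 0.1/(0.0641×33.8) = 0.04616 K/W
R_stainless steel = L/(kA) = 0.0025/(17.4×33.8) = 4.251×10^-6 K/W
R_outer film = 1/(h_o·A) = 1/(10.5×33.8) = 0.002818 K/W
R_total = 0.05112 K/W
Q = ΔT / R_total = 810 / 0.05112

Q ≈ 15800 W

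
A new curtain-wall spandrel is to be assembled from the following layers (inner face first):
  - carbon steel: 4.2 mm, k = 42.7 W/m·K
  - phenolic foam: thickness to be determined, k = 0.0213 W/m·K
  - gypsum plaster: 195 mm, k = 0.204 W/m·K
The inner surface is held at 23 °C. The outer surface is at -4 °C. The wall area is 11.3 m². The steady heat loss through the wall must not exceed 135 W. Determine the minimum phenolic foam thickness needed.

L ≈ 27.8 mm

Model the wall as resistances in series:
R_carbon steel = L/(kA) = 0.0042/(42.7×11.3) = 8.704×10^-6 K/W
R_gypsum plaster = L/(kA) = 0.195/(0.204×11.3) = 0.08459 K/W
Sum of the known resistances R_other = 0.0846 K/W
Required total resistance R_tot = ΔT/Q_allow = 27/135 = 0.2 K/W
R_phenolic foam = R_tot − R_other = 0.1154 K/W
L = R·k·A = 0.1154×0.0213×11.3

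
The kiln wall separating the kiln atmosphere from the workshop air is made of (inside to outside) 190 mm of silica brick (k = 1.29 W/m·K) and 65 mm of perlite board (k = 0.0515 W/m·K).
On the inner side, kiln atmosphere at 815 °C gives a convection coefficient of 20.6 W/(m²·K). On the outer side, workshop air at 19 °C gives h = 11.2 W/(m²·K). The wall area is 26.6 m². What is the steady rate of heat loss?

Treating each layer as a thermal resistance in series:
R_inner film = 1/(h_i·A) = 1/(20.6×26.6) = 0.001825 K/W
R_silica brick = L/(kA) = 0.19/(1.29×26.6) = 0.005537 K/W
R_perlite board = L/(kA) = 0.065/(0.0515×26.6) = 0.04745 K/W
R_outer film = 1/(h_o·A) = 1/(11.2×26.6) = 0.003357 K/W
R_total = 0.05817 K/W
Q = ΔT / R_total = 796 / 0.05817

Q ≈ 13700 W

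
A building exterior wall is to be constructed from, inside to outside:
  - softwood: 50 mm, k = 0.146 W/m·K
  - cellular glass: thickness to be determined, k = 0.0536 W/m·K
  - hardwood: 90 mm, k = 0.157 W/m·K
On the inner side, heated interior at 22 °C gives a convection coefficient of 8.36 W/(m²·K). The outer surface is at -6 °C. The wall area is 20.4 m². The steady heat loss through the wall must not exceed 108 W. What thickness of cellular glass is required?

Series thermal resistances:
R_inner film = 1/(h_i·A) = 1/(8.36×20.4) = 0.005864 K/W
R_softwood = L/(kA) = 0.05/(0.146×20.4) = 0.01679 K/W
R_hardwood = L/(kA) = 0.09/(0.157×20.4) = 0.0281 K/W
Sum of the known resistances R_other = 0.05075 K/W
Required total resistance R_tot = ΔT/Q_allow = 28/108 = 0.2593 K/W
R_cellular glass = R_tot − R_other = 0.2085 K/W
L = R·k·A = 0.2085×0.0536×20.4

L ≈ 228 mm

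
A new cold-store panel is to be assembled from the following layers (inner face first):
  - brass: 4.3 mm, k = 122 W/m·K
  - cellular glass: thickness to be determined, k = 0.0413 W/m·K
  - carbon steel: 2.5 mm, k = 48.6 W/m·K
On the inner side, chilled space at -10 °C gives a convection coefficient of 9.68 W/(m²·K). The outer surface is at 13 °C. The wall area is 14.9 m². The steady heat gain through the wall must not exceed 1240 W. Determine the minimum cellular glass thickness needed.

Model the wall as resistances in series:
R_inner film = 1/(h_i·A) = 1/(9.68×14.9) = 0.006933 K/W
R_brass = L/(kA) = 0.0043/(122×14.9) = 2.365×10^-6 K/W
R_carbon steel = L/(kA) = 0.0025/(48.6×14.9) = 3.452×10^-6 K/W
Sum of the known resistances R_other = 0.006939 K/W
Required total resistance R_tot = ΔT/Q_allow = 23/1240 = 0.01855 K/W
R_cellular glass = R_tot − R_other = 0.01161 K/W
L = R·k·A = 0.01161×0.0413×14.9

L ≈ 7.14 mm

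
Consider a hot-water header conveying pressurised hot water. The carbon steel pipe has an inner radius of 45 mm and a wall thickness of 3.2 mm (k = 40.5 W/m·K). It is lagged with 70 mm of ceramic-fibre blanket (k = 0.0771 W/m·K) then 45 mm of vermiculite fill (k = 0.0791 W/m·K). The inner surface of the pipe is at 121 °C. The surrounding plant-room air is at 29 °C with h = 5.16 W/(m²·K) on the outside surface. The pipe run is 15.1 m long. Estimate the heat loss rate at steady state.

Treating each annulus and film as a series resistance:
R_carbon steel pipe wall = ln(48.2/45)/(2π×40.5×15.1) = 1.788×10^-5 K/W
R_ceramic-fibre blanket = ln(118.2/48.2)/(2π×0.0771×15.1) = 0.1226 K/W
R_vermiculite fill = ln(163.2/118.2)/(2π×0.0791×15.1) = 0.04299 K/W
R_outer film = 1/(h_o·2πr_oL) = 1/(5.16×2π×0.1632×15.1) = 0.01252 K/W
R_total = 0.1781 K/W
Q = ΔT/R_total = 92/0.1781

Q ≈ 516 W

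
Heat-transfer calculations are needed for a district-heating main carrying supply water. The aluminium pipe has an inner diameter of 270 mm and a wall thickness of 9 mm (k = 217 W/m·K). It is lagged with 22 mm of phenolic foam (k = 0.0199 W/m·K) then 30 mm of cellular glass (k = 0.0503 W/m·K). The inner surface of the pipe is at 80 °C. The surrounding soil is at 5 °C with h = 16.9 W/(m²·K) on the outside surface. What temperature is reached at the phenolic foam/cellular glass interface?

Radial resistances (cylindrical: R_cond = ln(r_o/r_i)/(2πkL), R_conv = 1/(h·2πrL)):
R_aluminium pipe wall = ln(144/135)/(2π×217×1) = 4.733×10^-5 K/W
R_phenolic foam = ln(166/144)/(2π×0.0199×1) = 1.137 K/W
R_cellular glass = ln(196/166)/(2π×0.0503×1) = 0.5256 K/W
R_outer film = 1/(h_o·2πr_oL) = 1/(16.9×2π×0.196×1) = 0.04805 K/W
R_total = 1.711 K/W
Q = ΔT/R_total = 75/1.711
Q = 43.8 W/m
T_interface = T_inner − Q·ΣR(inner→interface) = 80 − 43.8×1.137

T ≈ 30.1 °C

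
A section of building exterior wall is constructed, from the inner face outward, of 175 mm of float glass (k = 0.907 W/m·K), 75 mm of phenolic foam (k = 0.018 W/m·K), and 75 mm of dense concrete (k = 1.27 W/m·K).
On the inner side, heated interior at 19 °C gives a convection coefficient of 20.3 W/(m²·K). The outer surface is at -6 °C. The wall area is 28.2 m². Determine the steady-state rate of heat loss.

Treating each layer as a thermal resistance in series:
R_inner film = 1/(h_i·A) = 1/(20.3×28.2) = 0.001747 K/W
R_float glass = L/(kA) = 0.175/(0.907×28.2) = 0.006842 K/W
R_phenolic foam = L/(kA) = 0.075/(0.018×28.2) = 0.1478 K/W
R_dense concrete = L/(kA) = 0.075/(1.27×28.2) = 0.002094 K/W
R_total = 0.1584 K/W
Q = ΔT / R_total = 25 / 0.1584

Q ≈ 158 W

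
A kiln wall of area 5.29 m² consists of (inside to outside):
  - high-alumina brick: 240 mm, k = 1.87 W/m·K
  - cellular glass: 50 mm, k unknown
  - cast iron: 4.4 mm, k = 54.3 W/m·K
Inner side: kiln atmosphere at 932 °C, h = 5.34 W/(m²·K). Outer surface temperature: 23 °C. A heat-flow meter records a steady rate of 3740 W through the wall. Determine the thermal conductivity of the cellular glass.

k ≈ 0.0515 W/(m·K)

Using the resistance-network approach (series):
R_inner film = 1/(h_i·A) = 1/(5.34×5.29) = 0.0354 K/W
R_high-alumina brick = L/(kA) = 0.24/(1.87×5.29) = 0.02426 K/W
R_cast iron = L/(kA) = 0.0044/(54.3×5.29) = 1.532×10^-5 K/W
Sum of known resistances R_other = 0.05968 K/W
Total R = ΔT/Q = 909/3740 = 0.243 K/W
R_cellular glass = R_total − R_other = 0.1834 K/W
k = L/(R·A) = 0.05/(0.1834×5.29)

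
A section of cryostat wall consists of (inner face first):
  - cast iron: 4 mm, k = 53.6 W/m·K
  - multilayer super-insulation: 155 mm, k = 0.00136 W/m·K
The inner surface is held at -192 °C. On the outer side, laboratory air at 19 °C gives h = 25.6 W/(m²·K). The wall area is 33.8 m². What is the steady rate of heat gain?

Q ≈ 62.6 W

Series thermal resistances:
R_cast iron = L/(kA) = 0.004/(53.6×33.8) = 2.208×10^-6 K/W
R_multilayer super-insulation = L/(kA) = 0.155/(0.00136×33.8) = 3.372 K/W
R_outer film = 1/(h_o·A) = 1/(25.6×33.8) = 0.001156 K/W
R_total = 3.373 K/W
Q = ΔT / R_total = 211 / 3.373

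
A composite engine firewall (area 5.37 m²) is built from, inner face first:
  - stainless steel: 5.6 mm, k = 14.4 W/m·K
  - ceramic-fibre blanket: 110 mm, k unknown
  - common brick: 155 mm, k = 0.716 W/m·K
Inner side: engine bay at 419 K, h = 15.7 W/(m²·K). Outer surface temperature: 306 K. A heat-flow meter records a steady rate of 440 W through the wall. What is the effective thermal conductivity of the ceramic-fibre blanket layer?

Using the resistance-network approach (series):
R_inner film = 1/(h_i·A) = 1/(15.7×5.37) = 0.01186 K/W
R_stainless steel = L/(kA) = 0.0056/(14.4×5.37) = 7.242×10^-5 K/W
R_common brick = L/(kA) = 0.155/(0.716×5.37) = 0.04031 K/W
Sum of known resistances R_other = 0.05225 K/W
Total R = ΔT/Q = 113/440 = 0.2568 K/W
R_ceramic-fibre blanket = R_total − R_other = 0.2046 K/W
k = L/(R·A) = 0.11/(0.2046×5.37)

k ≈ 0.1 W/(m·K)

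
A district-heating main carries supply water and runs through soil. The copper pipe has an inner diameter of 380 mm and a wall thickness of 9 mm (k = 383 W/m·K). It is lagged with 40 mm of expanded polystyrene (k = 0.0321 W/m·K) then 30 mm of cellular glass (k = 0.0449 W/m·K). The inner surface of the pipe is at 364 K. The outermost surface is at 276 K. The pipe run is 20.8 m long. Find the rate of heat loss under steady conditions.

Treating each annulus and film as a series resistance:
R_copper pipe wall = ln(199/190)/(2π×383×20.8) = 9.246×10^-7 K/W
R_expanded polystyrene = ln(239/199)/(2π×0.0321×20.8) = 0.04366 K/W
R_cellular glass = ln(269/239)/(2π×0.0449×20.8) = 0.02015 K/W
R_total = 0.06381 K/W
Q = ΔT/R_total = 88/0.06381

Q ≈ 1380 W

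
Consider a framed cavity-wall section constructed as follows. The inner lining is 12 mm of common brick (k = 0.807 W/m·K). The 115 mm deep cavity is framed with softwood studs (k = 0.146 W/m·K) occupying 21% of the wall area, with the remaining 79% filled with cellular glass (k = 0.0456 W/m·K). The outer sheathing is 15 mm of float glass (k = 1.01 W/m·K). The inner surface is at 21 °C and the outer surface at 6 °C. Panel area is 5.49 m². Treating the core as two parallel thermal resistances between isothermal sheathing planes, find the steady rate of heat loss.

Q ≈ 46.9 W

Sheathing layers in series; stud and cavity paths in parallel between them.
R_inner = 0.012/(0.807×5.49) = 0.002709 K/W
R_stud  = 0.115/(0.146×0.21×5.49) = 0.6832 K/W
R_cav   = 0.115/(0.0456×0.79×5.49) = 0.5815 K/W
1/R_core = 1/R_stud + 1/R_cav → R_core = 0.3141 K/W
R_outer = 0.015/(1.01×5.49) = 0.002705 K/W
R_total = 0.3195 K/W
Q = ΔT/R_total = 15/0.3195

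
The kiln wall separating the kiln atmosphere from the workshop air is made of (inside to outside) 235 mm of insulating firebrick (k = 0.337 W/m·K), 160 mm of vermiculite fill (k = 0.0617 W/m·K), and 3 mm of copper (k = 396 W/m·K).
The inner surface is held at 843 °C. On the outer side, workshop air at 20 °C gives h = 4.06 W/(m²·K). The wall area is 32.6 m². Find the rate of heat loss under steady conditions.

Using the resistance-network approach (series):
R_insulating firebrick = L/(kA) = 0.235/(0.337×32.6) = 0.02139 K/W
R_vermiculite fill = L/(kA) = 0.16/(0.0617×32.6) = 0.07955 K/W
R_copper = L/(kA) = 0.003/(396×32.6) = 2.324×10^-7 K/W
R_outer film = 1/(h_o·A) = 1/(4.06×32.6) = 0.007555 K/W
R_total = 0.1085 K/W
Q = ΔT / R_total = 823 / 0.1085

Q ≈ 7590 W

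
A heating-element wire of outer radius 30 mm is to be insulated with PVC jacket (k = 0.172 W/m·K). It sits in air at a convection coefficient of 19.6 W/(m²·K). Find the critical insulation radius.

For a cylinder r_cr = k/h = 0.172/19.6
r_cr = 8.78 mm; since the bare radius (30 mm) is above r_cr, any added insulation will reduce heat loss.

r_cr ≈ 8.78 mm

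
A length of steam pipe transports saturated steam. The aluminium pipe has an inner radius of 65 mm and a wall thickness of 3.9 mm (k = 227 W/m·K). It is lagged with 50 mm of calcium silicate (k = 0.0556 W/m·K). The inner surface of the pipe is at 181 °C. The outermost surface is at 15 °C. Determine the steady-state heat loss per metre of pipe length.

Treating each annulus and film as a series resistance:
R_aluminium pipe wall = ln(68.9/65)/(2π×227×1) = 4.085×10^-5 K/W
R_calcium silicate = ln(118.9/68.9)/(2π×0.0556×1) = 1.562 K/W
R_total = 1.562 K/W
Q = ΔT/R_total = 166/1.562

q′ ≈ 106 W/m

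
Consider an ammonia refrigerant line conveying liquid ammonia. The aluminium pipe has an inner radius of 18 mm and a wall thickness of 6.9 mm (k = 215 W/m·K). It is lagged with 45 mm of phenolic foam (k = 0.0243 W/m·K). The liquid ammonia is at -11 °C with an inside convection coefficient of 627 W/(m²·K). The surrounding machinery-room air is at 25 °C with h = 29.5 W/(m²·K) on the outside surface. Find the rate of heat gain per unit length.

Per-layer cylindrical resistances, series-summed:
R_inner film = 1/(h_i·2πr₁L) = 1/(627×2π×0.018×1) = 0.0141 K/W
R_aluminium pipe wall = ln(24.9/18)/(2π×215×1) = 2.402×10^-4 K/W
R_phenolic foam = ln(69.9/24.9)/(2π×0.0243×1) = 6.76 K/W
R_outer film = 1/(h_o·2πr_oL) = 1/(29.5×2π×0.0699×1) = 0.07718 K/W
R_total = 6.852 K/W
Q = ΔT/R_total = 36/6.852

q′ ≈ 5.25 W/m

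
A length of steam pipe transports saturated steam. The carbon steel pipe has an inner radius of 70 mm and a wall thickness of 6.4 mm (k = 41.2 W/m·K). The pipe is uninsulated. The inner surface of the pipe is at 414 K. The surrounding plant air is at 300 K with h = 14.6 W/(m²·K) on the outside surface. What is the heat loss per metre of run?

Per-layer cylindrical resistances, series-summed:
R_carbon steel pipe wall = ln(76.4/70)/(2π×41.2×1) = 3.38×10^-4 K/W
R_outer film = 1/(h_o·2πr_oL) = 1/(14.6×2π×0.0764×1) = 0.1427 K/W
R_total = 0.143 K/W
Q = ΔT/R_total = 114/0.143

q′ ≈ 797 W/m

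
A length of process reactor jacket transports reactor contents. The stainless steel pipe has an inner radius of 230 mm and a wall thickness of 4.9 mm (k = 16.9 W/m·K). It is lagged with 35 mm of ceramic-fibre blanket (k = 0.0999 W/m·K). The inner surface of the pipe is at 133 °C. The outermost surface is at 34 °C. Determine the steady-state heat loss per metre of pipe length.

q′ ≈ 447 W/m

Radial resistances (cylindrical: R_cond = ln(r_o/r_i)/(2πkL), R_conv = 1/(h·2πrL)):
R_stainless steel pipe wall = ln(234.9/230)/(2π×16.9×1) = 1.985×10^-4 K/W
R_ceramic-fibre blanket = ln(269.9/234.9)/(2π×0.0999×1) = 0.2213 K/W
R_total = 0.2215 K/W
Q = ΔT/R_total = 99/0.2215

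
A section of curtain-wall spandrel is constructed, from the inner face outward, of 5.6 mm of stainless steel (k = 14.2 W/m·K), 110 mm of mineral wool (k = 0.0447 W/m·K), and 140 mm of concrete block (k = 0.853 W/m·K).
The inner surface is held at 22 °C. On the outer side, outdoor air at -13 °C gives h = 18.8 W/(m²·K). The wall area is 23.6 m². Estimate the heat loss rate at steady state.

Thermal resistances in series:
R_stainless steel = L/(kA) = 0.0056/(14.2×23.6) = 1.671×10^-5 K/W
R_mineral wool = L/(kA) = 0.11/(0.0447×23.6) = 0.1043 K/W
R_concrete block = L/(kA) = 0.14/(0.853×23.6) = 0.006955 K/W
R_outer film = 1/(h_o·A) = 1/(18.8×23.6) = 0.002254 K/W
R_total = 0.1135 K/W
Q = ΔT / R_total = 35 / 0.1135

Q ≈ 308 W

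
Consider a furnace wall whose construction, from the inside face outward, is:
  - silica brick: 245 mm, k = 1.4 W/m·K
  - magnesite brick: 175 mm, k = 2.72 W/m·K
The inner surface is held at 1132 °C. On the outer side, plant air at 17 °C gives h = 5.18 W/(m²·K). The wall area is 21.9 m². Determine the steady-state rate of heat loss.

Using the resistance-network approach (series):
R_silica brick = L/(kA) = 0.245/(1.4×21.9) = 0.007991 K/W
R_magnesite brick = L/(kA) = 0.175/(2.72×21.9) = 0.002938 K/W
R_outer film = 1/(h_o·A) = 1/(5.18×21.9) = 0.008815 K/W
R_total = 0.01974 K/W
Q = ΔT / R_total = 1115 / 0.01974

Q ≈ 56500 W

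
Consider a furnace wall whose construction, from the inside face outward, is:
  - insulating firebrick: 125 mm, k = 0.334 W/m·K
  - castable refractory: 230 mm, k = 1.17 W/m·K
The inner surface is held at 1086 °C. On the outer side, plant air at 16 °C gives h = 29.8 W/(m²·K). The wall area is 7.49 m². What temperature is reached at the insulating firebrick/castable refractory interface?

Using the resistance-network approach (series):
R_insulating firebrick = L/(kA) = 0.125/(0.334×7.49) = 0.04997 K/W
R_castable refractory = L/(kA) = 0.23/(1.17×7.49) = 0.02625 K/W
R_outer film = 1/(h_o·A) = 1/(29.8×7.49) = 0.00448 K/W
R_total = 0.08069 K/W;  Q = ΔT/R_total = 1070/0.08069 = 13260 W
T_interface = T_inner − Q·ΣR(inner→interface) = 1086 − 13300×0.04997

T ≈ 423 °C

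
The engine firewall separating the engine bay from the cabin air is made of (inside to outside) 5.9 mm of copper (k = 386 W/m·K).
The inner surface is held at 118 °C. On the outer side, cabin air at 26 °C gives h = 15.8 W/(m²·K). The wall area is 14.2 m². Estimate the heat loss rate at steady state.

Q ≈ 20600 W

Thermal resistances in series:
R_copper = L/(kA) = 0.0059/(386×14.2) = 1.076×10^-6 K/W
R_outer film = 1/(h_o·A) = 1/(15.8×14.2) = 0.004457 K/W
R_total = 0.004458 K/W
Q = ΔT / R_total = 92 / 0.004458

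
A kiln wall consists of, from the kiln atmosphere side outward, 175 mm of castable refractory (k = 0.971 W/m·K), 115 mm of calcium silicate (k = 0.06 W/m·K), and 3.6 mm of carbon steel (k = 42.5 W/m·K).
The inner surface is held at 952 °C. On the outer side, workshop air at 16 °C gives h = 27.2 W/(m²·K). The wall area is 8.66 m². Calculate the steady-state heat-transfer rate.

Q ≈ 3800 W

Treating each layer as a thermal resistance in series:
R_castable refractory = L/(kA) = 0.175/(0.971×8.66) = 0.02081 K/W
R_calcium silicate = L/(kA) = 0.115/(0.06×8.66) = 0.2213 K/W
R_carbon steel = L/(kA) = 0.0036/(42.5×8.66) = 9.781×10^-6 K/W
R_outer film = 1/(h_o·A) = 1/(27.2×8.66) = 0.004245 K/W
R_total = 0.2464 K/W
Q = ΔT / R_total = 936 / 0.2464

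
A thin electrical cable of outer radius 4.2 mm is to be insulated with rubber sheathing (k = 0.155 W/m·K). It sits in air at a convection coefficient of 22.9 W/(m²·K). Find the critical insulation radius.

For a cylinder r_cr = k/h = 0.155/22.9
r_cr = 6.77 mm; since the bare radius (4.2 mm) is below r_cr, adding a thin layer of insulation will *increase* heat loss.

r_cr ≈ 6.77 mm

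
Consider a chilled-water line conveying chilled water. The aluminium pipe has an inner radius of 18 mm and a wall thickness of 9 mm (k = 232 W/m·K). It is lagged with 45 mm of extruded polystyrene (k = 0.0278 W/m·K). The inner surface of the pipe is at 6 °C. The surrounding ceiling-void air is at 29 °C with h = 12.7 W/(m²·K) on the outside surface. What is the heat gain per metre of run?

q′ ≈ 3.97 W/m

For a radial system each layer contributes R = ln(r_out/r_in)/(2πkL); films add R = 1/(hA).
R_aluminium pipe wall = ln(27/18)/(2π×232×1) = 2.782×10^-4 K/W
R_extruded polystyrene = ln(72/27)/(2π×0.0278×1) = 5.615 K/W
R_outer film = 1/(h_o·2πr_oL) = 1/(12.7×2π×0.072×1) = 0.1741 K/W
R_total = 5.79 K/W
Q = ΔT/R_total = 23/5.79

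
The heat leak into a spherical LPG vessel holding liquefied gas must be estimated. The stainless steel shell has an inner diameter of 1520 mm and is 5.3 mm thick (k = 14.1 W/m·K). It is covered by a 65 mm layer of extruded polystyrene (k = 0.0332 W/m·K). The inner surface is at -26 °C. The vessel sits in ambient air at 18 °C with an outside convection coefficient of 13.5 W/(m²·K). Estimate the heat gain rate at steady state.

Each spherical layer contributes R = (1/r_i − 1/r_o)/(4πk):
R_stainless steel shell = (1/0.76 − 1/0.7653)/(4π×14.1) = 5.143×10^-5 K/W
R_extruded polystyrene = (1/0.7653 − 1/0.8303)/(4π×0.0332) = 0.2452 K/W
R_outer film = 1/(h·4πr_o²) = 1/(13.5×4π×0.8303²) = 0.00855 K/W
R_total = 0.2538 K/W
Q = ΔT/R_total = 44/0.2538

Q ≈ 173 W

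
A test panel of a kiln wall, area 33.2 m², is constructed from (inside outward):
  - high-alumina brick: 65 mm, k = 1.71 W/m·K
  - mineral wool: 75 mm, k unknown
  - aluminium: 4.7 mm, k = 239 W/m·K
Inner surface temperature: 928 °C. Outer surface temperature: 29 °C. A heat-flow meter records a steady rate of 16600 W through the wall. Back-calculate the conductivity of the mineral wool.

Model the wall as resistances in series:
R_high-alumina brick = L/(kA) = 0.065/(1.71×33.2) = 0.001145 K/W
R_aluminium = L/(kA) = 0.0047/(239×33.2) = 5.923×10^-7 K/W
Sum of known resistances R_other = 0.001146 K/W
Total R = ΔT/Q = 899/16600 = 0.05416 K/W
R_mineral wool = R_total − R_other = 0.05301 K/W
k = L/(R·A) = 0.075/(0.05301×33.2)

k ≈ 0.0426 W/(m·K)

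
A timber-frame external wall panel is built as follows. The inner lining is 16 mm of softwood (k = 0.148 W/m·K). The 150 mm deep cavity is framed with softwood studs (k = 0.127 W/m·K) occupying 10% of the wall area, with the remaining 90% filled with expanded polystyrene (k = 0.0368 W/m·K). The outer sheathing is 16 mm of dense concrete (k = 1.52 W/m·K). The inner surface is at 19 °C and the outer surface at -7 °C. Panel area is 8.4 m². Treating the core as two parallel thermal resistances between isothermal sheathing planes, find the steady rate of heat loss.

Q ≈ 64.4 W

Sheathing layers in series; stud and cavity paths in parallel between them.
R_inner = 0.016/(0.148×8.4) = 0.01287 K/W
R_stud  = 0.15/(0.127×0.1×8.4) = 1.406 K/W
R_cav   = 0.15/(0.0368×0.9×8.4) = 0.5392 K/W
1/R_core = 1/R_stud + 1/R_cav → R_core = 0.3897 K/W
R_outer = 0.016/(1.52×8.4) = 0.001253 K/W
R_total = 0.4038 K/W
Q = ΔT/R_total = 26/0.4038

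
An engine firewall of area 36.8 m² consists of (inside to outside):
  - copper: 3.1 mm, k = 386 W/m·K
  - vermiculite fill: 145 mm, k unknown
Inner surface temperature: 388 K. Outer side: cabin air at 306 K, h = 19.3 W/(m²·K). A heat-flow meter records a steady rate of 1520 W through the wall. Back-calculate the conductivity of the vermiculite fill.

k ≈ 0.075 W/(m·K)

Using the resistance-network approach (series):
R_copper = L/(kA) = 0.0031/(386×36.8) = 2.182×10^-7 K/W
R_outer film = 1/(h_o·A) = 1/(19.3×36.8) = 0.001408 K/W
Sum of known resistances R_other = 0.001408 K/W
Total R = ΔT/Q = 82/1520 = 0.05395 K/W
R_vermiculite fill = R_total − R_other = 0.05254 K/W
k = L/(R·A) = 0.145/(0.05254×36.8)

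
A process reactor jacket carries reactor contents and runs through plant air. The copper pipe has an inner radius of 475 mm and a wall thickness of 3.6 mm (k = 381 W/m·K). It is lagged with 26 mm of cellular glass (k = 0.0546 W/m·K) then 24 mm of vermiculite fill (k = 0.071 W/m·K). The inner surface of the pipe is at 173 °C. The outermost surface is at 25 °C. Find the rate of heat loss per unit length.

q′ ≈ 573 W/m

Treating each annulus and film as a series resistance:
R_copper pipe wall = ln(478.6/475)/(2π×381×1) = 3.154×10^-6 K/W
R_cellular glass = ln(504.6/478.6)/(2π×0.0546×1) = 0.1542 K/W
R_vermiculite fill = ln(528.6/504.6)/(2π×0.071×1) = 0.1042 K/W
R_total = 0.2584 K/W
Q = ΔT/R_total = 148/0.2584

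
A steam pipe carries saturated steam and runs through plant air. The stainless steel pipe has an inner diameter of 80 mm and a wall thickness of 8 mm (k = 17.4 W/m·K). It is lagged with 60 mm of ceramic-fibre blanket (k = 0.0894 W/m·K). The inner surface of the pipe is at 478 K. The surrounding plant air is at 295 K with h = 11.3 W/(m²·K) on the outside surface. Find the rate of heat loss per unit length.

For a radial system each layer contributes R = ln(r_out/r_in)/(2πkL); films add R = 1/(hA).
R_stainless steel pipe wall = ln(48/40)/(2π×17.4×1) = 0.001668 K/W
R_ceramic-fibre blanket = ln(108/48)/(2π×0.0894×1) = 1.444 K/W
R_outer film = 1/(h_o·2πr_oL) = 1/(11.3×2π×0.108×1) = 0.1304 K/W
R_total = 1.576 K/W
Q = ΔT/R_total = 183/1.576

q′ ≈ 116 W/m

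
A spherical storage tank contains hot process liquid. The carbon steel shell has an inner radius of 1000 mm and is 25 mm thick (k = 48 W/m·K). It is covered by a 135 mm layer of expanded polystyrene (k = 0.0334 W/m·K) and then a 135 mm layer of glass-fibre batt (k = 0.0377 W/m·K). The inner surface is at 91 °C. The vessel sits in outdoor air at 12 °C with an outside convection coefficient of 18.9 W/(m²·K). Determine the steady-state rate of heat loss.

Q ≈ 171 W

Each spherical layer contributes R = (1/r_i − 1/r_o)/(4πk):
R_carbon steel shell = (1/1 − 1/1.025)/(4π×48) = 4.044×10^-5 K/W
R_expanded polystyrene = (1/1.025 − 1/1.16)/(4π×0.0334) = 0.2705 K/W
R_glass-fibre batt = (1/1.16 − 1/1.295)/(4π×0.0377) = 0.1897 K/W
R_outer film = 1/(h·4πr_o²) = 1/(18.9×4π×1.295²) = 0.002511 K/W
R_total = 0.4628 K/W
Q = ΔT/R_total = 79/0.4628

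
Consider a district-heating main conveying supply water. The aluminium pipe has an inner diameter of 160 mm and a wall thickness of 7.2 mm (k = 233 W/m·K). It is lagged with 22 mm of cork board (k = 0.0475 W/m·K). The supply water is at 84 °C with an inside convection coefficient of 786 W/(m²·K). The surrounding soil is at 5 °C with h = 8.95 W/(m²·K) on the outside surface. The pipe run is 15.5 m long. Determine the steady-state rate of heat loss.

For a radial system each layer contributes R = ln(r_out/r_in)/(2πkL); films add R = 1/(hA).
R_inner film = 1/(h_i·2πr₁L) = 1/(786×2π×0.08×15.5) = 1.633×10^-4 K/W
R_aluminium pipe wall = ln(87.2/80)/(2π×233×15.5) = 3.798×10^-6 K/W
R_cork board = ln(109.2/87.2)/(2π×0.0475×15.5) = 0.04863 K/W
R_outer film = 1/(h_o·2πr_oL) = 1/(8.95×2π×0.1092×15.5) = 0.01051 K/W
R_total = 0.05931 K/W
Q = ΔT/R_total = 79/0.05931

Q ≈ 1330 W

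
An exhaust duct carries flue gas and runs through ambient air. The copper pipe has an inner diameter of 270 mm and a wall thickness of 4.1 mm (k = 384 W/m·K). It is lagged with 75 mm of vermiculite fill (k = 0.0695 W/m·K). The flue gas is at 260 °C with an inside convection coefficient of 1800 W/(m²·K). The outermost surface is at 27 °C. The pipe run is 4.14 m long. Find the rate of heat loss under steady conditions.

Q ≈ 976 W

Cylindrical conduction, so R = ln(r₂/r₁)/(2πkL) per layer, in series:
R_inner film = 1/(h_i·2πr₁L) = 1/(1800×2π×0.135×4.14) = 1.582×10^-4 K/W
R_copper pipe wall = ln(139.1/135)/(2π×384×4.14) = 2.995×10^-6 K/W
R_vermiculite fill = ln(214.1/139.1)/(2π×0.0695×4.14) = 0.2385 K/W
R_total = 0.2387 K/W
Q = ΔT/R_total = 233/0.2387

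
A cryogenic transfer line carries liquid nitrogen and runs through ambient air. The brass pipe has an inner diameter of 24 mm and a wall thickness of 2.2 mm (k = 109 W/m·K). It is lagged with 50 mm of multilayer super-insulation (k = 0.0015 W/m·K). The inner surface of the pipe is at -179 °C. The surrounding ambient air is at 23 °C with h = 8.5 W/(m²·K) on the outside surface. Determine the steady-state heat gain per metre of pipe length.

Radial resistances (cylindrical: R_cond = ln(r_o/r_i)/(2πkL), R_conv = 1/(h·2πrL)):
R_brass pipe wall = ln(14.2/12)/(2π×109×1) = 2.458×10^-4 K/W
R_multilayer super-insulation = ln(64.2/14.2)/(2π×0.0015×1) = 160.1 K/W
R_outer film = 1/(h_o·2πr_oL) = 1/(8.5×2π×0.0642×1) = 0.2917 K/W
R_total = 160.4 K/W
Q = ΔT/R_total = 202/160.4

q′ ≈ 1.26 W/m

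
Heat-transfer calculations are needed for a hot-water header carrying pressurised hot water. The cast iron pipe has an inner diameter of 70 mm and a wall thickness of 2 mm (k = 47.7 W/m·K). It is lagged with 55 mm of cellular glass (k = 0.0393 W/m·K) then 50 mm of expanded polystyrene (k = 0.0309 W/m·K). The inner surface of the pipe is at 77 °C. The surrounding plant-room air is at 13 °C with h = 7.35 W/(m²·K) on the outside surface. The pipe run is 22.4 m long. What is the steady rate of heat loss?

Per-layer cylindrical resistances, series-summed:
R_cast iron pipe wall = ln(37/35)/(2π×47.7×22.4) = 8.277×10^-6 K/W
R_cellular glass = ln(92/37)/(2π×0.0393×22.4) = 0.1647 K/W
R_expanded polystyrene = ln(142/92)/(2π×0.0309×22.4) = 0.0998 K/W
R_outer film = 1/(h_o·2πr_oL) = 1/(7.35×2π×0.142×22.4) = 0.006808 K/W
R_total = 0.2713 K/W
Q = ΔT/R_total = 64/0.2713

Q ≈ 236 W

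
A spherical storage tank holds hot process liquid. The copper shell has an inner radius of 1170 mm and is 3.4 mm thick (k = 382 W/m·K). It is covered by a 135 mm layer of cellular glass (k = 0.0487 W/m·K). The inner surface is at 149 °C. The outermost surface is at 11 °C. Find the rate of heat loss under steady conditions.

Each spherical layer contributes R = (1/r_i − 1/r_o)/(4πk):
R_copper shell = (1/1.17 − 1/1.1734)/(4π×382) = 5.159×10^-7 K/W
R_cellular glass = (1/1.1734 − 1/1.3084)/(4π×0.0487) = 0.1437 K/W
R_total = 0.1437 K/W
Q = ΔT/R_total = 138/0.1437

Q ≈ 960 W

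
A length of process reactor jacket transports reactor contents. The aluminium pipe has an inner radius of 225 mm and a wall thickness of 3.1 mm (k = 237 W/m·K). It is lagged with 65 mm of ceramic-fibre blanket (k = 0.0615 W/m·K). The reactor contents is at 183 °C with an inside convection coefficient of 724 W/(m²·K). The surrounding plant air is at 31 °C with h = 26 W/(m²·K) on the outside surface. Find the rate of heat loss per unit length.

Treating each annulus and film as a series resistance:
R_inner film = 1/(h_i·2πr₁L) = 1/(724×2π×0.225×1) = 9.77×10^-4 K/W
R_aluminium pipe wall = ln(228.1/225)/(2π×237×1) = 9.189×10^-6 K/W
R_ceramic-fibre blanket = ln(293.1/228.1)/(2π×0.0615×1) = 0.6489 K/W
R_outer film = 1/(h_o·2πr_oL) = 1/(26×2π×0.2931×1) = 0.02088 K/W
R_total = 0.6707 K/W
Q = ΔT/R_total = 152/0.6707

q′ ≈ 227 W/m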